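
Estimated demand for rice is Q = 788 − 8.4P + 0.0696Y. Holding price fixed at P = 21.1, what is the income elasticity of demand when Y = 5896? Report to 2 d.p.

At P = 21.1, Y = 5896: Q = 1021.122.
Holding P constant, ∂Q/∂Y = 0.0696.
η_Y = (∂Q/∂Y)·(Y/Q) = 0.0696 × (5896/1021.122) = 0.40.

0.40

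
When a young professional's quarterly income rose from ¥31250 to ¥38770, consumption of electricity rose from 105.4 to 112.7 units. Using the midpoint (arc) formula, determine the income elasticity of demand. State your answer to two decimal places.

0.31

ΔQ = 112.7 − 105.4 = 7.3; midpoint Q̄ = (105.4 + 112.7)/2 = 109.05.
ΔI = 38770 − 31250 = 7520; midpoint Ī = (31250 + 38770)/2 = 35010.
η = (ΔQ/Q̄) ÷ (ΔI/Ī) = (7.3/109.05) ÷ (7520/35010) = 0.31.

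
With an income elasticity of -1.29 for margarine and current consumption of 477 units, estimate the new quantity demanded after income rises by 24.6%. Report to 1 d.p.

%ΔQ ≈ η × %ΔI = -1.29 × 24.6% = -31.734%.
New Q ≈ 477 × (1 − 0.31734) = 325.6.

325.6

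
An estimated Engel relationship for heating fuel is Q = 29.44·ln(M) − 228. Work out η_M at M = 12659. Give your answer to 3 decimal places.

At M = 12659: Q = 50.094.
dQ/dM = 29.44/M = 0.00232562 at this income.
η = (dQ/dM)·(M/Q) = 0.00232562 × (12659/50.094) = 0.588.

0.588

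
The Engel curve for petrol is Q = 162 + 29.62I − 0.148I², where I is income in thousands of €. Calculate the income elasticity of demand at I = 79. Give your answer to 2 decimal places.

At I = 79: Q = 1578.3120.
dQ/dI = 29.62 − 0.296I = 6.23600.
η = (dQ/dI)·(I/Q) = 6.23600 × (79/1578.3120) = 0.31.

0.31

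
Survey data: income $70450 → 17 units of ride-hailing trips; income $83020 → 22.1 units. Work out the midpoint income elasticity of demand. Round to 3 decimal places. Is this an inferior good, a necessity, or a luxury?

1.593 (luxury)

ΔQ = 22.1 − 17 = 5.1; midpoint Q̄ = (17 + 22.1)/2 = 19.55.
ΔI = 83020 − 70450 = 12570; midpoint Ī = (70450 + 83020)/2 = 76735.
η = (ΔQ/Q̄) ÷ (ΔI/Ī) = (5.1/19.55) ÷ (12570/76735) = 1.593.
η > 1 ⇒ luxury.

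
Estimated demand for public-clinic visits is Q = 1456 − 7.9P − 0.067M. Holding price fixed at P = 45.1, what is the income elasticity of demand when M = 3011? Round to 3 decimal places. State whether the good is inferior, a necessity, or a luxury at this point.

At P = 45.1, M = 3011: Q = 897.973.
Holding P constant, ∂Q/∂M = −0.067.
η_M = (∂Q/∂M)·(M/Q) = -0.067 × (3011/897.973) = -0.225.
Since η < 0, this is an inferior good.

-0.225 (inferior good)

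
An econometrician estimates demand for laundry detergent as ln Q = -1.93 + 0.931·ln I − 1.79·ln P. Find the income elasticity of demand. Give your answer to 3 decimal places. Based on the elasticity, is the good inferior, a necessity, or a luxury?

0.931 (necessity)

In a log-linear demand, the coefficient on ln I is the income elasticity.
So η = 0.931.
0 < η < 1 ⇒ necessity.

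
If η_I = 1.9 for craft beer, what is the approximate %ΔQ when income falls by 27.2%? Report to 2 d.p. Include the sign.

-51.68%

%ΔQ ≈ η × %ΔI = 1.9 × (-27.2%) = -51.68%.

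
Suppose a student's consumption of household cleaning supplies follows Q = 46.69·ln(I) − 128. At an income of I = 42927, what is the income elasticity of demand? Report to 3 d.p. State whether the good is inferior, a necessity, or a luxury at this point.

At I = 42927: Q = 370.054.
dQ/dI = 46.69/I = 0.00108766 at this income.
η = (dQ/dI)·(I/Q) = 0.00108766 × (42927/370.054) = 0.126.
Since 0 < η < 1, the good is a necessity.

0.126 (necessity)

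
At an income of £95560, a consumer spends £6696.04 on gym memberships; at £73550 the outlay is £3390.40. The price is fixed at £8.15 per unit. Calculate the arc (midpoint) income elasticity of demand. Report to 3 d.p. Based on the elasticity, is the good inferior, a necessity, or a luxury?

With a constant price, Q₁ = 6696.04/8.15 = 821.600 and Q₂ = 3390.40/8.15 = 416.000 (equivalently, work directly with expenditure since P cancels).
Midpoint %ΔQ = (3390.40 − 6696.04)/5043.22 = -0.65546; midpoint %ΔI = (73550 − 95560)/84555 = -0.26030.
η = -0.65546 / -0.26030 = 2.518.
η > 1 ⇒ luxury.

2.518 (luxury)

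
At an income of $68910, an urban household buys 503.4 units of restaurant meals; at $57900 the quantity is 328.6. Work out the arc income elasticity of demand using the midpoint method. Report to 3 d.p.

ΔQ = 328.6 − 503.4 = -174.8; midpoint Q̄ = (503.4 + 328.6)/2 = 416.
ΔI = 57900 − 68910 = -11010; midpoint Ī = (68910 + 57900)/2 = 63405.
η = (ΔQ/Q̄) ÷ (ΔI/Ī) = (-174.8/416) ÷ (-11010/63405) = 2.420.

2.420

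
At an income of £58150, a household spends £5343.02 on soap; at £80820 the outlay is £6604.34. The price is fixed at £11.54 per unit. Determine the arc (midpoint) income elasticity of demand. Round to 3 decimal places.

With a constant price, Q₁ = 5343.02/11.54 = 463.000 and Q₂ = 6604.34/11.54 = 572.300 (equivalently, work directly with expenditure since P cancels).
Midpoint %ΔQ = (6604.34 − 5343.02)/5973.68 = 0.21115; midpoint %ΔI = (80820 − 58150)/69485 = 0.32626.
η = 0.21115 / 0.32626 = 0.647.

0.647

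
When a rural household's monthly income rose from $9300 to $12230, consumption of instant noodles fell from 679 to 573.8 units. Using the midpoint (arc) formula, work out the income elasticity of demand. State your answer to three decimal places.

-0.617

ΔQ = 573.8 − 679 = -105.2; midpoint Q̄ = (679 + 573.8)/2 = 626.4.
ΔI = 12230 − 9300 = 2930; midpoint Ī = (9300 + 12230)/2 = 10765.
η = (ΔQ/Q̄) ÷ (ΔI/Ī) = (-105.2/626.4) ÷ (2930/10765) = -0.617.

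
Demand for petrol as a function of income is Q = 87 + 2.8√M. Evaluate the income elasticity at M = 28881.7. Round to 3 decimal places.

At M = 28881.7: Q = 562.849.
dQ/dM = 2.8/(2√M) = 0.0082379 at this income.
η = (dQ/dM)·(M/Q) = 0.0082379 × (28881.7/562.849) = 0.423.

0.423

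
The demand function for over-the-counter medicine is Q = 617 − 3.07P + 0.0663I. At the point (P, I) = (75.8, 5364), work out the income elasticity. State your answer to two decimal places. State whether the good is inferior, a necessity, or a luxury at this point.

At P = 75.8, I = 5364: Q = 739.927.
Holding P constant, ∂Q/∂I = 0.0663.
η_I = (∂Q/∂I)·(I/Q) = 0.0663 × (5364/739.927) = 0.48.
Since 0 < η < 1, this is a necessity.

0.48 (necessity)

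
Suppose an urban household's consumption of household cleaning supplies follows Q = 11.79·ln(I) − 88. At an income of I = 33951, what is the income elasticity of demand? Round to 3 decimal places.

At I = 33951: Q = 35.001.
dQ/dI = 11.79/I = 0.000347265 at this income.
η = (dQ/dI)·(I/Q) = 0.000347265 × (33951/35.001) = 0.337.

0.337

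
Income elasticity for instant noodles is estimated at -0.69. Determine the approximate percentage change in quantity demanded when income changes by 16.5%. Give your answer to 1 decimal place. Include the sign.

-11.4%

%ΔQ ≈ η × %ΔI = -0.69 × 16.5% = -11.4%.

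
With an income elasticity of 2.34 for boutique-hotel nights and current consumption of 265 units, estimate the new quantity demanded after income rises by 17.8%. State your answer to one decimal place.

%ΔQ ≈ η × %ΔI = 2.34 × 17.8% = 41.652%.
New Q ≈ 265 × (1 + 0.41652) = 375.4.

375.4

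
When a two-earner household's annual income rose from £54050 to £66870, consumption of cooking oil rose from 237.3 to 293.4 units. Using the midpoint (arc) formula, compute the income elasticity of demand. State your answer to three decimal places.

ΔQ = 293.4 − 237.3 = 56.1; midpoint Q̄ = (237.3 + 293.4)/2 = 265.35.
ΔI = 66870 − 54050 = 12820; midpoint Ī = (54050 + 66870)/2 = 60460.
η = (ΔQ/Q̄) ÷ (ΔI/Ī) = (56.1/265.35) ÷ (12820/60460) = 0.997.

0.997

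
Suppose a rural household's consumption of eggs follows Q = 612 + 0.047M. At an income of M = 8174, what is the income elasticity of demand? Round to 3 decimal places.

0.386

At M = 8174: Q = 996.178.
dQ/dM = 0.047.
η = (dQ/dM)·(M/Q) = 0.047 × (8174/996.178) = 0.386.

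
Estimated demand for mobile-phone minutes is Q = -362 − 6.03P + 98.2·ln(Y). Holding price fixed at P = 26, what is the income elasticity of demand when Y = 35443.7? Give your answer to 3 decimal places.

0.193

At P = 26, Y = 35443.7: Q = 509.934.
Holding P constant, ∂Q/∂Y = 98.2/Y = 0.00277059.
η_Y = (∂Q/∂Y)·(Y/Q) = 0.00277059 × (35443.7/509.934) = 0.193.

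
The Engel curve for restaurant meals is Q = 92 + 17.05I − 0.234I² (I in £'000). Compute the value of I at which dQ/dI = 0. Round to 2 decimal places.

dQ/dI = 17.05 − 0.468I.
The good is inferior where dQ/dI < 0. Setting dQ/dI = 0 gives I = 17.05 / 0.468 = 36.43.

36.43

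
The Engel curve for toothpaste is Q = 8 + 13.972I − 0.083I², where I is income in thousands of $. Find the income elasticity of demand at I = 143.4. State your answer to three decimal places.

-4.626

At I = 143.4: Q = 304.8093.
dQ/dI = 13.972 − 0.166I = -9.83240.
η = (dQ/dI)·(I/Q) = -9.83240 × (143.4/304.8093) = -4.626.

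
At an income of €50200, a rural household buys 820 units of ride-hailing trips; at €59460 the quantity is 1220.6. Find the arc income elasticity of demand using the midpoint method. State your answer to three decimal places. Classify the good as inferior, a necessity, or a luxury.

2.325 (luxury)

ΔQ = 1220.6 − 820 = 400.6; midpoint Q̄ = (820 + 1220.6)/2 = 1020.3.
ΔI = 59460 − 50200 = 9260; midpoint Ī = (50200 + 59460)/2 = 54830.
η = (ΔQ/Q̄) ÷ (ΔI/Ī) = (400.6/1020.3) ÷ (9260/54830) = 2.325.
η > 1 ⇒ luxury.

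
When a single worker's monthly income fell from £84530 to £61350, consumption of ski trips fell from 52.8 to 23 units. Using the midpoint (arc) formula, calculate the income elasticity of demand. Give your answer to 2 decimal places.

2.47

ΔQ = 23 − 52.8 = -29.8; midpoint Q̄ = (52.8 + 23)/2 = 37.9.
ΔI = 61350 − 84530 = -23180; midpoint Ī = (84530 + 61350)/2 = 72940.
η = (ΔQ/Q̄) ÷ (ΔI/Ī) = (-29.8/37.9) ÷ (-23180/72940) = 2.47.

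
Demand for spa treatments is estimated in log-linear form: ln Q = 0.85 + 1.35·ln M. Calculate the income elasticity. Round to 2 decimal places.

1.35

In a log-linear demand, the coefficient on ln M is the income elasticity.
So η = 1.35.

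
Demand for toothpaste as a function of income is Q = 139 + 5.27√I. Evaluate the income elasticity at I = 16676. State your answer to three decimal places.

At I = 16676: Q = 819.545.
dQ/dI = 5.27/(2√I) = 0.0204049 at this income.
η = (dQ/dI)·(I/Q) = 0.0204049 × (16676/819.545) = 0.415.

0.415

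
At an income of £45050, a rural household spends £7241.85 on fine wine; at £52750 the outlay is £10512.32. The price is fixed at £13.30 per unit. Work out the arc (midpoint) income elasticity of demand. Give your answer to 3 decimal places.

2.340

With a constant price, Q₁ = 7241.85/13.30 = 544.500 and Q₂ = 10512.32/13.30 = 790.400 (equivalently, work directly with expenditure since P cancels).
Midpoint %ΔQ = (10512.32 − 7241.85)/8877.08 = 0.36842; midpoint %ΔI = (52750 − 45050)/48900 = 0.15746.
η = 0.36842 / 0.15746 = 2.340.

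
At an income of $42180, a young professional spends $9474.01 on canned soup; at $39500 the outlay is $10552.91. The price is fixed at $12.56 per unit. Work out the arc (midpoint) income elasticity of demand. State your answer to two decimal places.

With a constant price, Q₁ = 9474.01/12.56 = 754.300 and Q₂ = 10552.91/12.56 = 840.200 (equivalently, work directly with expenditure since P cancels).
Midpoint %ΔQ = (10552.91 − 9474.01)/10013.46 = 0.10774; midpoint %ΔI = (39500 − 42180)/40840 = -0.06562.
η = 0.10774 / -0.06562 = -1.64.

-1.64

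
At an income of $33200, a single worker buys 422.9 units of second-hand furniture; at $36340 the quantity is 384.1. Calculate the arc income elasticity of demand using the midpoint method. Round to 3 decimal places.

-1.065

ΔQ = 384.1 − 422.9 = -38.8; midpoint Q̄ = (422.9 + 384.1)/2 = 403.5.
ΔI = 36340 − 33200 = 3140; midpoint Ī = (33200 + 36340)/2 = 34770.
η = (ΔQ/Q̄) ÷ (ΔI/Ī) = (-38.8/403.5) ÷ (3140/34770) = -1.065.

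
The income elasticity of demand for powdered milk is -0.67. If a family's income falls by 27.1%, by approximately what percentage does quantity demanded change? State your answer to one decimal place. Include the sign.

%ΔQ ≈ η × %ΔI = -0.67 × (-27.1%) = 18.2%.

18.2%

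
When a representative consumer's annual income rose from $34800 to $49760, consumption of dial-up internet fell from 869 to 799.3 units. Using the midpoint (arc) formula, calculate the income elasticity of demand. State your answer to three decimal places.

-0.236

ΔQ = 799.3 − 869 = -69.7; midpoint Q̄ = (869 + 799.3)/2 = 834.15.
ΔI = 49760 − 34800 = 14960; midpoint Ī = (34800 + 49760)/2 = 42280.
η = (ΔQ/Q̄) ÷ (ΔI/Ī) = (-69.7/834.15) ÷ (14960/42280) = -0.236.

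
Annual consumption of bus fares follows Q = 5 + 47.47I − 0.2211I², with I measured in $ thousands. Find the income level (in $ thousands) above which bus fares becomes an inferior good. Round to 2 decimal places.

dQ/dI = 47.47 − 0.4422I.
The good is inferior where dQ/dI < 0. Setting dQ/dI = 0 gives I = 47.47 / 0.4422 = 107.35.

107.35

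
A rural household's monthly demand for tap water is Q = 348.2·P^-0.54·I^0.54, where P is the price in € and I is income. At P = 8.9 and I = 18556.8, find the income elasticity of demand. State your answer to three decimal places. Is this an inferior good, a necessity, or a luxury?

0.540 (necessity)

For a multiplicative demand Q = A·P^α·I^β, the income elasticity is β everywhere.
Here β = 0.54, so η = 0.540.
Since 0 < η < 1, this is a necessity.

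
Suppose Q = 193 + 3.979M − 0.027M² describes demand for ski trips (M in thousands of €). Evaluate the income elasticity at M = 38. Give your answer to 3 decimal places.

0.240

At M = 38: Q = 305.2140.
dQ/dM = 3.979 − 0.054M = 1.92700.
η = (dQ/dM)·(M/Q) = 1.92700 × (38/305.2140) = 0.240.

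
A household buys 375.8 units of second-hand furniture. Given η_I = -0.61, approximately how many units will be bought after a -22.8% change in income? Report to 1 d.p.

%ΔQ ≈ η × %ΔI = -0.61 × (-22.8%) = 13.908%.
New Q ≈ 375.8 × (1 + 0.13908) = 428.1.

428.1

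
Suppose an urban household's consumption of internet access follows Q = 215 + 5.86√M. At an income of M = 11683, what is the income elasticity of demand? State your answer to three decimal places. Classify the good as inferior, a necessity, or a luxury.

At M = 11683: Q = 848.395.
dQ/dM = 5.86/(2√M) = 0.0271076 at this income.
η = (dQ/dM)·(M/Q) = 0.0271076 × (11683/848.395) = 0.373.
Since 0 < η < 1, the good is a necessity.

0.373 (necessity)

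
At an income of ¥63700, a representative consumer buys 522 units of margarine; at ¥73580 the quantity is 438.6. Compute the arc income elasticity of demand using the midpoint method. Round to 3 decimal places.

-1.206

ΔQ = 438.6 − 522 = -83.4; midpoint Q̄ = (522 + 438.6)/2 = 480.3.
ΔI = 73580 − 63700 = 9880; midpoint Ī = (63700 + 73580)/2 = 68640.
η = (ΔQ/Q̄) ÷ (ΔI/Ī) = (-83.4/480.3) ÷ (9880/68640) = -1.206.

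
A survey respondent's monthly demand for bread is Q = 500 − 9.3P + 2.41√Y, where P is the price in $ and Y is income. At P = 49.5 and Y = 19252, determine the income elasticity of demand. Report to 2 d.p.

At P = 49.5, Y = 19252: Q = 374.041.
Holding P constant, ∂Q/∂Y = 2.41/(2√Y) = 0.00868459.
η_Y = (∂Q/∂Y)·(Y/Q) = 0.00868459 × (19252/374.041) = 0.45.

0.45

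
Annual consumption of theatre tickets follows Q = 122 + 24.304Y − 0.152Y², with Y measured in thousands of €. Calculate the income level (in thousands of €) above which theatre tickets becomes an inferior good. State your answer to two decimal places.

79.95

dQ/dY = 24.304 − 0.304Y.
The good is inferior where dQ/dY < 0. Setting dQ/dY = 0 gives Y = 24.304 / 0.304 = 79.95.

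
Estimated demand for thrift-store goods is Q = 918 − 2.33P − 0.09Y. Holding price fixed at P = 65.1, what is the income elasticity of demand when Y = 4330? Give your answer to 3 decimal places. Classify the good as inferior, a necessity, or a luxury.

-1.035 (inferior good)

At P = 65.1, Y = 4330: Q = 376.617.
Holding P constant, ∂Q/∂Y = −0.09.
η_Y = (∂Q/∂Y)·(Y/Q) = -0.09 × (4330/376.617) = -1.035.
Since η < 0, this is an inferior good.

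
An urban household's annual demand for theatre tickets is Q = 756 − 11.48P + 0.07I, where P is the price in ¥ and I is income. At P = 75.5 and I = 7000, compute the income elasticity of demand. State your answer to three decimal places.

At P = 75.5, I = 7000: Q = 379.260.
Holding P constant, ∂Q/∂I = 0.07.
η_I = (∂Q/∂I)·(I/Q) = 0.07 × (7000/379.260) = 1.292.

1.292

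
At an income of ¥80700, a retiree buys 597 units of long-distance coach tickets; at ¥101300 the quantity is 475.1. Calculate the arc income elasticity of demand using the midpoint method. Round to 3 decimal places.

-1.005

ΔQ = 475.1 − 597 = -121.9; midpoint Q̄ = (597 + 475.1)/2 = 536.05.
ΔI = 101300 − 80700 = 20600; midpoint Ī = (80700 + 101300)/2 = 91000.
η = (ΔQ/Q̄) ÷ (ΔI/Ī) = (-121.9/536.05) ÷ (20600/91000) = -1.005.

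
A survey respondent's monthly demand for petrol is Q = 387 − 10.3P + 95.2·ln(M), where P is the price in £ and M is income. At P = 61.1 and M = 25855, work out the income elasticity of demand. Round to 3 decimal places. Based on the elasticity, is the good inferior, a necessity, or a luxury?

At P = 61.1, M = 25855: Q = 724.927.
Holding P constant, ∂Q/∂M = 95.2/M = 0.00368207.
η_M = (∂Q/∂M)·(M/Q) = 0.00368207 × (25855/724.927) = 0.131.
Since 0 < η < 1, this is a necessity.

0.131 (necessity)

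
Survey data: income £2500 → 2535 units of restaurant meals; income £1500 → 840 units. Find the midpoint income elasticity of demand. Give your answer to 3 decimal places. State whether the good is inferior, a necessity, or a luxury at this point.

2.009 (luxury)

ΔQ = 840 − 2535 = -1695; midpoint Q̄ = (2535 + 840)/2 = 1687.5.
ΔI = 1500 − 2500 = -1000; midpoint Ī = (2500 + 1500)/2 = 2000.
η = (ΔQ/Q̄) ÷ (ΔI/Ī) = (-1695/1687.5) ÷ (-1000/2000) = 2.009.
η > 1 ⇒ luxury.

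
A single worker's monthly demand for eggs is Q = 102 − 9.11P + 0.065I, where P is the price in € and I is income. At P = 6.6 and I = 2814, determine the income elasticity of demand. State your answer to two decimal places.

0.81

At P = 6.6, I = 2814: Q = 224.784.
Holding P constant, ∂Q/∂I = 0.065.
η_I = (∂Q/∂I)·(I/Q) = 0.065 × (2814/224.784) = 0.81.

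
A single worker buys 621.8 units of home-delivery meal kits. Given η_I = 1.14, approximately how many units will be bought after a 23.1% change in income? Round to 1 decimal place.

785.5

%ΔQ ≈ η × %ΔI = 1.14 × 23.1% = 26.334%.
New Q ≈ 621.8 × (1 + 0.26334) = 785.5.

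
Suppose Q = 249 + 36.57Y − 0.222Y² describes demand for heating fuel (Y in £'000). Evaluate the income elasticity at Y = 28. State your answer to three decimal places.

At Y = 28: Q = 1098.9120.
dQ/dY = 36.57 − 0.444Y = 24.13800.
η = (dQ/dY)·(Y/Q) = 24.13800 × (28/1098.9120) = 0.615.

0.615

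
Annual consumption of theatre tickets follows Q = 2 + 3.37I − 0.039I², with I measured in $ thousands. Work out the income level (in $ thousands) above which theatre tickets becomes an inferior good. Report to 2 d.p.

43.21

dQ/dI = 3.37 − 0.078I.
The good is inferior where dQ/dI < 0. Setting dQ/dI = 0 gives I = 3.37 / 0.078 = 43.21.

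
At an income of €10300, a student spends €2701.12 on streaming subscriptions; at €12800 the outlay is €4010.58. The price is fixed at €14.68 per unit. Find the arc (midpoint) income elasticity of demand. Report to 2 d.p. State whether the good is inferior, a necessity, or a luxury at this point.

1.80 (luxury)

With a constant price, Q₁ = 2701.12/14.68 = 184.000 and Q₂ = 4010.58/14.68 = 273.200 (equivalently, work directly with expenditure since P cancels).
Midpoint %ΔQ = (4010.58 − 2701.12)/3355.85 = 0.39020; midpoint %ΔI = (12800 − 10300)/11550 = 0.21645.
η = 0.39020 / 0.21645 = 1.80.
η > 1 ⇒ luxury.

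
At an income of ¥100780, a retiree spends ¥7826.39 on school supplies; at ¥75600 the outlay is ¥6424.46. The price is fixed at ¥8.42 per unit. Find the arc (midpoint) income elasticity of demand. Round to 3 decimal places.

0.689

With a constant price, Q₁ = 7826.39/8.42 = 929.500 and Q₂ = 6424.46/8.42 = 763.000 (equivalently, work directly with expenditure since P cancels).
Midpoint %ΔQ = (6424.46 − 7826.39)/7125.43 = -0.19675; midpoint %ΔI = (75600 − 100780)/88190 = -0.28552.
η = -0.19675 / -0.28552 = 0.689.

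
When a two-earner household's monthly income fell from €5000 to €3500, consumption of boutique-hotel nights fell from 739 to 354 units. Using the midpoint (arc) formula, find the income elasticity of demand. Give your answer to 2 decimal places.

ΔQ = 354 − 739 = -385; midpoint Q̄ = (739 + 354)/2 = 546.5.
ΔI = 3500 − 5000 = -1500; midpoint Ī = (5000 + 3500)/2 = 4250.
η = (ΔQ/Q̄) ÷ (ΔI/Ī) = (-385/546.5) ÷ (-1500/4250) = 2.00.

2.00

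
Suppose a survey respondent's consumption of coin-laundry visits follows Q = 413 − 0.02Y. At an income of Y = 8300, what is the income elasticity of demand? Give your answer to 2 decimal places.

-0.67

At Y = 8300: Q = 247.000.
dQ/dY = −0.02.
η = (dQ/dY)·(Y/Q) = -0.02 × (8300/247.000) = -0.67.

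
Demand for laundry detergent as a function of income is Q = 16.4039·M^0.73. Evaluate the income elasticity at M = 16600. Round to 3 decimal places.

For Q = A·M^β the income elasticity is constant and equal to β.
Here β = 0.73, so η = 0.730.

0.730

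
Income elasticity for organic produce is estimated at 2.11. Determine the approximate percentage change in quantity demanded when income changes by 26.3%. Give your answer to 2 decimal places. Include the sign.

55.49%

%ΔQ ≈ η × %ΔI = 2.11 × 26.3% = 55.49%.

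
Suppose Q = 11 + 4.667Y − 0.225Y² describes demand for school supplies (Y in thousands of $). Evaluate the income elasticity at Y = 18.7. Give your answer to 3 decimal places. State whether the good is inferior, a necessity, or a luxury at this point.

-3.577 (inferior good)

At Y = 18.7: Q = 19.5927.
dQ/dY = 4.667 − 0.45Y = -3.74800.
η = (dQ/dY)·(Y/Q) = -3.74800 × (18.7/19.5927) = -3.577.
η < 0 ⇒ inferior good.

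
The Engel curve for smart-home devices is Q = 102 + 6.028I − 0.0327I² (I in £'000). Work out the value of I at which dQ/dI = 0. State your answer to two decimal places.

92.17

dQ/dI = 6.028 − 0.0654I.
The good is inferior where dQ/dI < 0. Setting dQ/dI = 0 gives I = 6.028 / 0.0654 = 92.17.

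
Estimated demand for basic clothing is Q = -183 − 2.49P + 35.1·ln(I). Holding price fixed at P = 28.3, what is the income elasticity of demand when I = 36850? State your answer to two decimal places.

0.30

At P = 28.3, I = 36850: Q = 115.596.
Holding P constant, ∂Q/∂I = 35.1/I = 0.00095251.
η_I = (∂Q/∂I)·(I/Q) = 0.00095251 × (36850/115.596) = 0.30.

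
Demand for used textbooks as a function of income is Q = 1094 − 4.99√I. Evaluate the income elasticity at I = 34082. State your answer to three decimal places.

-2.666

At I = 34082: Q = 172.781.
dQ/dI = -4.99/(2√I) = -0.0135147 at this income.
η = (dQ/dI)·(I/Q) = -0.0135147 × (34082/172.781) = -2.666.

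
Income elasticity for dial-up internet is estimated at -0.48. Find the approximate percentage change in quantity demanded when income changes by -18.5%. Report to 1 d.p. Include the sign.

%ΔQ ≈ η × %ΔI = -0.48 × (-18.5%) = 8.9%.

8.9%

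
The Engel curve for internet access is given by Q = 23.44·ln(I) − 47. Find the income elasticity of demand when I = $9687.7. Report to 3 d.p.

At I = 9687.7: Q = 168.147.
dQ/dI = 23.44/I = 0.00241956 at this income.
η = (dQ/dI)·(I/Q) = 0.00241956 × (9687.7/168.147) = 0.139.

0.139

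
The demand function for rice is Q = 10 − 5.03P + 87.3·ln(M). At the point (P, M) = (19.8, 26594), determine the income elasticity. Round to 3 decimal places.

0.109

At P = 19.8, M = 26594: Q = 799.857.
Holding P constant, ∂Q/∂M = 87.3/M = 0.0032827.
η_M = (∂Q/∂M)·(M/Q) = 0.0032827 × (26594/799.857) = 0.109.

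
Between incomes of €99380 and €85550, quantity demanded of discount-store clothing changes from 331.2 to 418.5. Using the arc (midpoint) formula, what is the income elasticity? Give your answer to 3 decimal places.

-1.557

ΔQ = 418.5 − 331.2 = 87.3; midpoint Q̄ = (331.2 + 418.5)/2 = 374.85.
ΔI = 85550 − 99380 = -13830; midpoint Ī = (99380 + 85550)/2 = 92465.
η = (ΔQ/Q̄) ÷ (ΔI/Ī) = (87.3/374.85) ÷ (-13830/92465) = -1.557.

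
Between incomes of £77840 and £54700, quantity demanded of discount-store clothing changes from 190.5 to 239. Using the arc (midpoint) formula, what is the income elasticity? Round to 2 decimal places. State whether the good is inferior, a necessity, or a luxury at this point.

-0.65 (inferior good)

ΔQ = 239 − 190.5 = 48.5; midpoint Q̄ = (190.5 + 239)/2 = 214.75.
ΔI = 54700 − 77840 = -23140; midpoint Ī = (77840 + 54700)/2 = 66270.
η = (ΔQ/Q̄) ÷ (ΔI/Ī) = (48.5/214.75) ÷ (-23140/66270) = -0.65.
η < 0 ⇒ inferior good.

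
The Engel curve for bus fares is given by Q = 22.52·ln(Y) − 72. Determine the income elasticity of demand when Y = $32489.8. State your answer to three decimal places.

At Y = 32489.8: Q = 161.953.
dQ/dY = 22.52/Y = 0.000693141 at this income.
η = (dQ/dY)·(Y/Q) = 0.000693141 × (32489.8/161.953) = 0.139.

0.139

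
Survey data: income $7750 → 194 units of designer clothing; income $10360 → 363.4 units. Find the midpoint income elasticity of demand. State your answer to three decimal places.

ΔQ = 363.4 − 194 = 169.4; midpoint Q̄ = (194 + 363.4)/2 = 278.7.
ΔI = 10360 − 7750 = 2610; midpoint Ī = (7750 + 10360)/2 = 9055.
η = (ΔQ/Q̄) ÷ (ΔI/Ī) = (169.4/278.7) ÷ (2610/9055) = 2.109.

2.109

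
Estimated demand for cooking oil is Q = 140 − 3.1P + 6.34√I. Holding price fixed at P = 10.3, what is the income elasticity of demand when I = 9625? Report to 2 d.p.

At P = 10.3, I = 9625: Q = 730.069.
Holding P constant, ∂Q/∂I = 6.34/(2√I) = 0.0323116.
η_I = (∂Q/∂I)·(I/Q) = 0.0323116 × (9625/730.069) = 0.43.

0.43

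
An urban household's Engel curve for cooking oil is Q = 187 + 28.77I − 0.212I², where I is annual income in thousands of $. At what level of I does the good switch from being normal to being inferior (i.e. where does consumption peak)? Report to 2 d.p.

dQ/dI = 28.77 − 0.424I.
The good is inferior where dQ/dI < 0. Setting dQ/dI = 0 gives I = 28.77 / 0.424 = 67.85.

67.85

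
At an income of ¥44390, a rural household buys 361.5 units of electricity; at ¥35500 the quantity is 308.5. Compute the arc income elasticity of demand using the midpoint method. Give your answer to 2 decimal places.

ΔQ = 308.5 − 361.5 = -53; midpoint Q̄ = (361.5 + 308.5)/2 = 335.
ΔI = 35500 − 44390 = -8890; midpoint Ī = (44390 + 35500)/2 = 39945.
η = (ΔQ/Q̄) ÷ (ΔI/Ī) = (-53/335) ÷ (-8890/39945) = 0.71.

0.71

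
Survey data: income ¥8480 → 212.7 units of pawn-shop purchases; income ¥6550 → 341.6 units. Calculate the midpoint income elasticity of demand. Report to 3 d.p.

-1.811

ΔQ = 341.6 − 212.7 = 128.9; midpoint Q̄ = (212.7 + 341.6)/2 = 277.15.
ΔI = 6550 − 8480 = -1930; midpoint Ī = (8480 + 6550)/2 = 7515.
η = (ΔQ/Q̄) ÷ (ΔI/Ī) = (128.9/277.15) ÷ (-1930/7515) = -1.811.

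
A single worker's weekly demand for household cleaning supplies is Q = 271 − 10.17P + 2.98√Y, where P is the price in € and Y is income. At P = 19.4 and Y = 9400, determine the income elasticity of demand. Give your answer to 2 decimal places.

0.40

At P = 19.4, Y = 9400: Q = 362.624.
Holding P constant, ∂Q/∂Y = 2.98/(2√Y) = 0.0153682.
η_Y = (∂Q/∂Y)·(Y/Q) = 0.0153682 × (9400/362.624) = 0.40.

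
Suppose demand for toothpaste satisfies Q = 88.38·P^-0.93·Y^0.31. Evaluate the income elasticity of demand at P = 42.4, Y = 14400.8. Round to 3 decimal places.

For a multiplicative demand Q = A·P^α·Y^β, the income elasticity is β everywhere.
Here β = 0.31, so η = 0.310.

0.310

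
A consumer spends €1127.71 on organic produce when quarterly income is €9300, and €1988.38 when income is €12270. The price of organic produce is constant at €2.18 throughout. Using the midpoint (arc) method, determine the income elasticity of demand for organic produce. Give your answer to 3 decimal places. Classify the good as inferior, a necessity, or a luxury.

2.006 (luxury)

With a constant price, Q₁ = 1127.71/2.18 = 517.298 and Q₂ = 1988.38/2.18 = 912.101 (equivalently, work directly with expenditure since P cancels).
Midpoint %ΔQ = (1988.38 − 1127.71)/1558.05 = 0.55240; midpoint %ΔI = (12270 − 9300)/10785 = 0.27538.
η = 0.55240 / 0.27538 = 2.006.
η > 1 ⇒ luxury.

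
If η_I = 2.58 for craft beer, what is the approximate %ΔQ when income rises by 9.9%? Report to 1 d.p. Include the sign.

%ΔQ ≈ η × %ΔI = 2.58 × 9.9% = 25.5%.

25.5%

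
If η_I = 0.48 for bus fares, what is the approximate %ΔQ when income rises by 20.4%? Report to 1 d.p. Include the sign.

%ΔQ ≈ η × %ΔI = 0.48 × 20.4% = 9.8%.

9.8%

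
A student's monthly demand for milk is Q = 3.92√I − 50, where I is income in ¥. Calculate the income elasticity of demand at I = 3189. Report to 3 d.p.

At I = 3189: Q = 171.367.
dQ/dI = 3.92/(2√I) = 0.0347079 at this income.
η = (dQ/dI)·(I/Q) = 0.0347079 × (3189/171.367) = 0.646.

0.646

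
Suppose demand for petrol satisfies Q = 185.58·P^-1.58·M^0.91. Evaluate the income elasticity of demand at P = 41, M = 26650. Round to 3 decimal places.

For a multiplicative demand Q = A·P^α·M^β, the income elasticity is β everywhere.
Here β = 0.91, so η = 0.910.

0.910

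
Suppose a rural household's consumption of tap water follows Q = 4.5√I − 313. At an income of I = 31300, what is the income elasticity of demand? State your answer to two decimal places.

At I = 31300: Q = 483.131.
dQ/dI = 4.5/(2√I) = 0.0127178 at this income.
η = (dQ/dI)·(I/Q) = 0.0127178 × (31300/483.131) = 0.82.

0.82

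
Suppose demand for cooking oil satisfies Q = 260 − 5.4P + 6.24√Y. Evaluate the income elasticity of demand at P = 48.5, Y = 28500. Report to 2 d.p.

At P = 48.5, Y = 28500: Q = 1051.533.
Holding P constant, ∂Q/∂Y = 6.24/(2√Y) = 0.0184813.
η_Y = (∂Q/∂Y)·(Y/Q) = 0.0184813 × (28500/1051.533) = 0.50.

0.50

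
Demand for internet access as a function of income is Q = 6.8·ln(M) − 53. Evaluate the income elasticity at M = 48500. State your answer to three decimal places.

At M = 48500: Q = 20.367.
dQ/dM = 6.8/M = 0.000140206 at this income.
η = (dQ/dM)·(M/Q) = 0.000140206 × (48500/20.367) = 0.334.

0.334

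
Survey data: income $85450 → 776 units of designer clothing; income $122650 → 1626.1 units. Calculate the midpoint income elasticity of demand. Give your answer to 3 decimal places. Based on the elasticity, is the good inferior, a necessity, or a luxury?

ΔQ = 1626.1 − 776 = 850.1; midpoint Q̄ = (776 + 1626.1)/2 = 1201.05.
ΔI = 122650 − 85450 = 37200; midpoint Ī = (85450 + 122650)/2 = 104050.
η = (ΔQ/Q̄) ÷ (ΔI/Ī) = (850.1/1201.05) ÷ (37200/104050) = 1.980.
η > 1 ⇒ luxury.

1.980 (luxury)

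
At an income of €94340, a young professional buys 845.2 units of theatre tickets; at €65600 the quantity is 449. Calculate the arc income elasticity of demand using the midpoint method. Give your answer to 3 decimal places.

ΔQ = 449 − 845.2 = -396.2; midpoint Q̄ = (845.2 + 449)/2 = 647.1.
ΔI = 65600 − 94340 = -28740; midpoint Ī = (94340 + 65600)/2 = 79970.
η = (ΔQ/Q̄) ÷ (ΔI/Ī) = (-396.2/647.1) ÷ (-28740/79970) = 1.704.

1.704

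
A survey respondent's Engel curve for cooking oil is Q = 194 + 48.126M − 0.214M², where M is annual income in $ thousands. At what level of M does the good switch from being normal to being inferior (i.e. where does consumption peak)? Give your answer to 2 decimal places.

112.44

dQ/dM = 48.126 − 0.428M.
The good is inferior where dQ/dM < 0. Setting dQ/dM = 0 gives M = 48.126 / 0.428 = 112.44.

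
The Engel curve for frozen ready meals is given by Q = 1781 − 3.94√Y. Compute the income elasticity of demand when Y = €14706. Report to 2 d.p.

-0.18

At Y = 14706: Q = 1303.203.
dQ/dY = -3.94/(2√Y) = -0.016245 at this income.
η = (dQ/dY)·(Y/Q) = -0.016245 × (14706/1303.203) = -0.18.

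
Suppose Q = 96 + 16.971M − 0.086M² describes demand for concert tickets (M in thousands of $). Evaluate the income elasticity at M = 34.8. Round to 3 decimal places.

0.656

At M = 34.8: Q = 582.4414.
dQ/dM = 16.971 − 0.172M = 10.98540.
η = (dQ/dM)·(M/Q) = 10.98540 × (34.8/582.4414) = 0.656.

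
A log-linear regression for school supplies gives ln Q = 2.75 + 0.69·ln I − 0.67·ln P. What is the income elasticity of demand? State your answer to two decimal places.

0.69

In a log-linear demand, the coefficient on ln I is the income elasticity.
So η = 0.69.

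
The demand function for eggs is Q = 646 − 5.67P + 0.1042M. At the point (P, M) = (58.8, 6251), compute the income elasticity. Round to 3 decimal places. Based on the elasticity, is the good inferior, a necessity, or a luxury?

At P = 58.8, M = 6251: Q = 963.958.
Holding P constant, ∂Q/∂M = 0.1042.
η_M = (∂Q/∂M)·(M/Q) = 0.1042 × (6251/963.958) = 0.676.
Since 0 < η < 1, this is a necessity.

0.676 (necessity)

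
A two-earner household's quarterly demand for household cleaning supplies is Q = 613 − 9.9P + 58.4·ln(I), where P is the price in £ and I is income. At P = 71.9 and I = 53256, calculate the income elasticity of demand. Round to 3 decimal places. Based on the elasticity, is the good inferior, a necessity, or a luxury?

0.109 (necessity)

At P = 71.9, I = 53256: Q = 536.749.
Holding P constant, ∂Q/∂I = 58.4/I = 0.00109659.
η_I = (∂Q/∂I)·(I/Q) = 0.00109659 × (53256/536.749) = 0.109.
Since 0 < η < 1, this is a necessity.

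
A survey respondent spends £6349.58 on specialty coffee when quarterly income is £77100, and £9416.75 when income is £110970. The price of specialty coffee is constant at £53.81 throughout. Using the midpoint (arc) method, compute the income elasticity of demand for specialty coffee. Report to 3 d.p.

1.080

With a constant price, Q₁ = 6349.58/53.81 = 118.000 and Q₂ = 9416.75/53.81 = 175.000 (equivalently, work directly with expenditure since P cancels).
Midpoint %ΔQ = (9416.75 − 6349.58)/7883.17 = 0.38908; midpoint %ΔI = (110970 − 77100)/94035 = 0.36019.
η = 0.38908 / 0.36019 = 1.080.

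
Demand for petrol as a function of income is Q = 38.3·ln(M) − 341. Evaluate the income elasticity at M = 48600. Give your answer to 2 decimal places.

At M = 48600: Q = 72.310.
dQ/dM = 38.3/M = 0.000788066 at this income.
η = (dQ/dM)·(M/Q) = 0.000788066 × (48600/72.310) = 0.53.

0.53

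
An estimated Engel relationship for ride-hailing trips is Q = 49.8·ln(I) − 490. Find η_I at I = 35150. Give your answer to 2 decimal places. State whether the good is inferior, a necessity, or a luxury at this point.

1.59 (luxury)

At I = 35150: Q = 31.276.
dQ/dI = 49.8/I = 0.00141679 at this income.
η = (dQ/dI)·(I/Q) = 0.00141679 × (35150/31.276) = 1.59.
Since η > 1, the good is a luxury.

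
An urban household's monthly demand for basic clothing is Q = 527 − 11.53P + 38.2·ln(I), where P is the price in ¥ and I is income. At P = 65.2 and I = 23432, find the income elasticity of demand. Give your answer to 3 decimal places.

0.239

At P = 65.2, I = 23432: Q = 159.607.
Holding P constant, ∂Q/∂I = 38.2/I = 0.00163025.
η_I = (∂Q/∂I)·(I/Q) = 0.00163025 × (23432/159.607) = 0.239.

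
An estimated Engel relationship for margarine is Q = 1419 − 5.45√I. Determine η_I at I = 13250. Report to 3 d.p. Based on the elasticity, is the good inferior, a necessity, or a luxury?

At I = 13250: Q = 791.658.
dQ/dI = -5.45/(2√I) = -0.0236733 at this income.
η = (dQ/dI)·(I/Q) = -0.0236733 × (13250/791.658) = -0.396.
Since η < 0, the good is an inferior good.

-0.396 (inferior good)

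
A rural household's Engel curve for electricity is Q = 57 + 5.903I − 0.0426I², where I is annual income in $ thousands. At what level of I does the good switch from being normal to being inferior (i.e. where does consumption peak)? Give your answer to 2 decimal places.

69.28

dQ/dI = 5.903 − 0.0852I.
The good is inferior where dQ/dI < 0. Setting dQ/dI = 0 gives I = 5.903 / 0.0852 = 69.28.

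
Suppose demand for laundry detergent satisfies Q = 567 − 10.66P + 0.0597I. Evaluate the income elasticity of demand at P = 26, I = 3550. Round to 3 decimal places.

At P = 26, I = 3550: Q = 501.775.
Holding P constant, ∂Q/∂I = 0.0597.
η_I = (∂Q/∂I)·(I/Q) = 0.0597 × (3550/501.775) = 0.422.

0.422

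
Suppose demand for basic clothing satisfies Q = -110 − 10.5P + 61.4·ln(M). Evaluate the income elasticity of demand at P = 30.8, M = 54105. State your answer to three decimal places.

At P = 30.8, M = 54105: Q = 235.779.
Holding P constant, ∂Q/∂M = 61.4/M = 0.00113483.
η_M = (∂Q/∂M)·(M/Q) = 0.00113483 × (54105/235.779) = 0.260.

0.260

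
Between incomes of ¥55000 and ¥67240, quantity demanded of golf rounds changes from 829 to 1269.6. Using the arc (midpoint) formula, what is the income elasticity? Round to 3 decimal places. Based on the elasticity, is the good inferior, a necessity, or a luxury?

2.097 (luxury)

ΔQ = 1269.6 − 829 = 440.6; midpoint Q̄ = (829 + 1269.6)/2 = 1049.3.
ΔI = 67240 − 55000 = 12240; midpoint Ī = (55000 + 67240)/2 = 61120.
η = (ΔQ/Q̄) ÷ (ΔI/Ī) = (440.6/1049.3) ÷ (12240/61120) = 2.097.
η > 1 ⇒ luxury.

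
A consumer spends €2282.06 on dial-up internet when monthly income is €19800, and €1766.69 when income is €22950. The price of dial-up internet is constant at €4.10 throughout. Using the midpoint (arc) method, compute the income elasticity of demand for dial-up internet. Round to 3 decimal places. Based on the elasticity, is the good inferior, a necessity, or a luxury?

With a constant price, Q₁ = 2282.06/4.10 = 556.600 and Q₂ = 1766.69/4.10 = 430.900 (equivalently, work directly with expenditure since P cancels).
Midpoint %ΔQ = (1766.69 − 2282.06)/2024.38 = -0.25458; midpoint %ΔI = (22950 − 19800)/21375 = 0.14737.
η = -0.25458 / 0.14737 = -1.728.
η < 0 ⇒ inferior good.

-1.728 (inferior good)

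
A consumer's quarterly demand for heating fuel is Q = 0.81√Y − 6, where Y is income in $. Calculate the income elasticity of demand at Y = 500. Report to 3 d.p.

0.748

At Y = 500: Q = 12.112.
dQ/dY = 0.81/(2√Y) = 0.0181122 at this income.
η = (dQ/dY)·(Y/Q) = 0.0181122 × (500/12.112) = 0.748.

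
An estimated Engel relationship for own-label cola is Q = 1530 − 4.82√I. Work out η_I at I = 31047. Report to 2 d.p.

At I = 31047: Q = 680.708.
dQ/dI = -4.82/(2√I) = -0.0136775 at this income.
η = (dQ/dI)·(I/Q) = -0.0136775 × (31047/680.708) = -0.62.

-0.62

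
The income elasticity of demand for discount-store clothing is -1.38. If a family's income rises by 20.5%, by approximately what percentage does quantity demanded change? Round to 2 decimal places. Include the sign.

-28.29%

%ΔQ ≈ η × %ΔI = -1.38 × 20.5% = -28.29%.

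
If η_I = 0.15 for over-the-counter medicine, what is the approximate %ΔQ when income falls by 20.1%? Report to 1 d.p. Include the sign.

%ΔQ ≈ η × %ΔI = 0.15 × (-20.1%) = -3.0%.

-3.0%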